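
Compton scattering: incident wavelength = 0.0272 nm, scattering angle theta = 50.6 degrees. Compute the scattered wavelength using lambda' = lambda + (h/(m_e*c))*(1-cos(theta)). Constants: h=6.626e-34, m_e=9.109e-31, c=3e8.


Compton wavelength: h/(m_e*c) = 2.4247e-12 m
d_lambda = 2.4247e-12 * (1 - cos(50.6 deg))
= 2.4247e-12 * 0.365269
= 8.8567e-13 m = 0.000886 nm
lambda' = 0.0272 + 0.000886
= 0.028086 nm

0.028086


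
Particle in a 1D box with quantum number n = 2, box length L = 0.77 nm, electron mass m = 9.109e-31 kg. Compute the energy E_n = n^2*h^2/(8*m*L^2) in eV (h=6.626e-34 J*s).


E = n^2 * h^2 / (8 * m * L^2)
= 2^2 * (6.626e-34)^2 / (8 * 9.109e-31 * (0.77e-9)^2)
= 4 * 4.3904e-67 / (8 * 9.109e-31 * 5.9290e-19)
= 4.0646e-19 J
= 2.5372 eV

2.5372


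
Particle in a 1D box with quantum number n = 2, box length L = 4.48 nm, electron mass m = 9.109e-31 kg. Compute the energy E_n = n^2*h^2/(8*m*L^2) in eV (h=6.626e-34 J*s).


E = n^2 * h^2 / (8 * m * L^2)
= 2^2 * (6.626e-34)^2 / (8 * 9.109e-31 * (4.48e-9)^2)
= 4 * 4.3904e-67 / (8 * 9.109e-31 * 2.0070e-17)
= 1.2007e-20 J
= 0.075 eV

0.075


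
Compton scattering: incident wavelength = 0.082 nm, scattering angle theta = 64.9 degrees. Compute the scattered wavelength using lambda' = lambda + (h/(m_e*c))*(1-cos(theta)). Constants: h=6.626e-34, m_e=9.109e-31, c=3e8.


Compton wavelength: h/(m_e*c) = 2.4247e-12 m
d_lambda = 2.4247e-12 * (1 - cos(64.9 deg))
= 2.4247e-12 * 0.575801
= 1.3961e-12 m = 0.001396 nm
lambda' = 0.082 + 0.001396
= 0.083396 nm

0.083396


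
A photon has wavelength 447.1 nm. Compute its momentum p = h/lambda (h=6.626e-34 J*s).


p = h / lambda
= 6.626e-34 / (447.1e-9)
= 6.626e-34 / 4.4710e-07
= 1.4820e-27 kg*m/s

1.4820e-27


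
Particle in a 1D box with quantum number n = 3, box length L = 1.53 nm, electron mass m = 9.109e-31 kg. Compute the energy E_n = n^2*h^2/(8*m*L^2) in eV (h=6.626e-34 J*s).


E = n^2 * h^2 / (8 * m * L^2)
= 3^2 * (6.626e-34)^2 / (8 * 9.109e-31 * (1.53e-9)^2)
= 9 * 4.3904e-67 / (8 * 9.109e-31 * 2.3409e-18)
= 2.3163e-19 J
= 1.4459 eV

1.4459


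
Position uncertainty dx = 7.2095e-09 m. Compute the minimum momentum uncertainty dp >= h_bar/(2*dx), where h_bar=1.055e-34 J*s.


dp = h_bar / (2 * dx)
= 1.055e-34 / (2 * 7.2095e-09)
= 1.055e-34 / 1.4419e-08
= 7.3167e-27 kg*m/s

7.3167e-27


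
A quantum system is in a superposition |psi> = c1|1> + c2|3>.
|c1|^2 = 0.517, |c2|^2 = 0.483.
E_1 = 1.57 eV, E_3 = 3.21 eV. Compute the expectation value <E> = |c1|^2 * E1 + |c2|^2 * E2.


<E> = |c1|^2 * E1 + |c2|^2 * E2
= 0.517 * 1.57 + 0.483 * 3.21
= 0.8117 + 1.5504
= 2.3621 eV

2.3621


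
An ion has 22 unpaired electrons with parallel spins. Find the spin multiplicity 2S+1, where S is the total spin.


Total spin S = N * (1/2) = 22 * 0.5 = 11.0
Spin multiplicity = 2S + 1
= 2 * 11.0 + 1
= 23

23


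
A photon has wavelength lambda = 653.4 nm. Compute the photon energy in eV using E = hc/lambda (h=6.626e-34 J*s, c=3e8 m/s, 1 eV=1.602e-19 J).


E = hc / lambda
= (6.626e-34)(3e8) / (653.4e-9)
= 1.9878e-25 / 6.5340e-07
= 3.0422e-19 J
Converting to eV: 3.0422e-19 / 1.602e-19
= 1.899 eV

1.899


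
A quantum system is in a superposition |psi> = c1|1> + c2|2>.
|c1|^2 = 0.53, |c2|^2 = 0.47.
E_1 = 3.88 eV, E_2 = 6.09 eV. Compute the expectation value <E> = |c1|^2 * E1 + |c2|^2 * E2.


<E> = |c1|^2 * E1 + |c2|^2 * E2
= 0.53 * 3.88 + 0.47 * 6.09
= 2.0564 + 2.8623
= 4.9187 eV

4.9187


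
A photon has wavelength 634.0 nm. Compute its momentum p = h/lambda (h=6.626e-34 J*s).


p = h / lambda
= 6.626e-34 / (634.0e-9)
= 6.626e-34 / 6.3400e-07
= 1.0451e-27 kg*m/s

1.0451e-27


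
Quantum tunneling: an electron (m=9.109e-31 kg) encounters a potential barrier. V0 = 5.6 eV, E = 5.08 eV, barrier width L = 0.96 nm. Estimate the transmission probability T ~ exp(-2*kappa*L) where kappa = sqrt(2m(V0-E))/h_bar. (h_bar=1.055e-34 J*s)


V0 - E = 0.52 eV = 8.3304e-20 J
kappa = sqrt(2 * m * (V0-E)) / h_bar
= sqrt(2 * 9.109e-31 * 8.3304e-20) / 1.055e-34
= 3.6926e+09 /m
2*kappa*L = 2 * 3.6926e+09 * 0.96e-9
= 7.0898
T = exp(-7.0898) = 8.335904e-04

8.335904e-04


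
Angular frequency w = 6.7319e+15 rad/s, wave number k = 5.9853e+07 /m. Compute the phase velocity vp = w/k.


vp = w / k
= 6.7319e+15 / 5.9853e+07
= 1.1247e+08 m/s

1.1247e+08


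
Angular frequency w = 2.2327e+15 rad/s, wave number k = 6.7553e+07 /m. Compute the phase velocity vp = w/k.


vp = w / k
= 2.2327e+15 / 6.7553e+07
= 3.3051e+07 m/s

3.3051e+07


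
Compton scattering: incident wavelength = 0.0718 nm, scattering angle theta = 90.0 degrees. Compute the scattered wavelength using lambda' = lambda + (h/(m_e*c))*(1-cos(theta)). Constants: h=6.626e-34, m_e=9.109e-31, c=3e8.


Compton wavelength: h/(m_e*c) = 2.4247e-12 m
d_lambda = 2.4247e-12 * (1 - cos(90.0 deg))
= 2.4247e-12 * 1.0
= 2.4247e-12 m = 0.002425 nm
lambda' = 0.0718 + 0.002425
= 0.074225 nm

0.074225


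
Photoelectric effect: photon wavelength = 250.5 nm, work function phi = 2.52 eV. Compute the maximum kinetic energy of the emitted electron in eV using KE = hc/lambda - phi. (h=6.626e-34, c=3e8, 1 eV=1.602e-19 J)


E_photon = hc / lambda
= (6.626e-34)(3e8) / (250.5e-9)
= 7.9353e-19 J
= 4.9534 eV
KE = E_photon - phi
= 4.9534 - 2.52
= 2.4334 eV

2.4334


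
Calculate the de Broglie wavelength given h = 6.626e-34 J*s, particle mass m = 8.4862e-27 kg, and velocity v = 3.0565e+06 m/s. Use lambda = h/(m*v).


lambda = h / (m * v)
= 6.626e-34 / (8.4862e-27 * 3.0565e+06)
= 6.626e-34 / 2.5938e-20
= 2.5545e-14 m

2.5545e-14


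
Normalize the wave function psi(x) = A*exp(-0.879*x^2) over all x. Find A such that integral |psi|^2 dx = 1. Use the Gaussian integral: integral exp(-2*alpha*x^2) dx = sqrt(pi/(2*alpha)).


integral |psi|^2 dx = A^2 * sqrt(pi/(2*alpha)) = 1
A^2 = sqrt(2*alpha/pi)
= sqrt(2 * 0.879 / pi)
= 0.748057
A = sqrt(0.748057)
= 0.8649

0.8649


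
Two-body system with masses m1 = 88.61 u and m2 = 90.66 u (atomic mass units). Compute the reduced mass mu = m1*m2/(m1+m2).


mu = m1 * m2 / (m1 + m2)
= 88.61 * 90.66 / (88.61 + 90.66)
= 8033.3826 / 179.27
= 44.8116 u

44.8116


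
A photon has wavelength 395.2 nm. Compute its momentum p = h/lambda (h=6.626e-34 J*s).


p = h / lambda
= 6.626e-34 / (395.2e-9)
= 6.626e-34 / 3.9520e-07
= 1.6766e-27 kg*m/s

1.6766e-27


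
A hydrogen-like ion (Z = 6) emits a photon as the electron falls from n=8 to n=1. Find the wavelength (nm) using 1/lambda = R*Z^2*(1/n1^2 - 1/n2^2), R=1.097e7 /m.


1/lambda = R * Z^2 * (1/n1^2 - 1/n2^2)
= 1.097e7 * 6^2 * (1/1^2 - 1/8^2)
= 1.097e7 * 36 * (1.0 - 0.015625)
= 3.8875e+08 /m
lambda = 1 / 3.8875e+08
= 2.5724 nm

2.5724


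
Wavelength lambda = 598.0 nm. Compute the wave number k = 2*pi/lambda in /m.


k = 2 * pi / lambda
= 6.2832 / (598.0e-9)
= 6.2832 / 5.9800e-07
= 1.0507e+07 /m

1.0507e+07


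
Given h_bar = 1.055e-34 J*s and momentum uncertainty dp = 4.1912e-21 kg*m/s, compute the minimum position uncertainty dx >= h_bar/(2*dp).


dx = h_bar / (2 * dp)
= 1.055e-34 / (2 * 4.1912e-21)
= 1.055e-34 / 8.3824e-21
= 1.2586e-14 m

1.2586e-14


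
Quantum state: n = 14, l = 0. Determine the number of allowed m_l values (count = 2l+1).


m_l ranges from -l to +l in integer steps
So m_l goes from -0 to +0
Count = 2l + 1 = 2*0 + 1
= 1

1


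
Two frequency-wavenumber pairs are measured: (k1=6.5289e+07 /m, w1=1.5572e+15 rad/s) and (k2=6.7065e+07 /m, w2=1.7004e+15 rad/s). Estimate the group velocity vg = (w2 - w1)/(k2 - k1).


vg = (w2 - w1) / (k2 - k1)
= (1.7004e+15 - 1.5572e+15) / (6.7065e+07 - 6.5289e+07)
= 1.4320e+14 / 1.7760e+06
= 8.0631e+07 m/s

8.0631e+07


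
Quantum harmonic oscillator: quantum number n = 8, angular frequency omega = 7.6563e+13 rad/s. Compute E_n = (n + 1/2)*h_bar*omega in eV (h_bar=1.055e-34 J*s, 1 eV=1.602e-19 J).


E = (n + 1/2) * h_bar * omega
= (8 + 0.5) * 1.055e-34 * 7.6563e+13
= 8.5 * 8.0774e-21
= 6.8658e-20 J
= 0.4286 eV

0.4286


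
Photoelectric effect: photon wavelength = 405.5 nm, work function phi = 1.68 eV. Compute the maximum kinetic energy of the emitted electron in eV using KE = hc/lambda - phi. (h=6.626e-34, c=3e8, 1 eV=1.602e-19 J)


E_photon = hc / lambda
= (6.626e-34)(3e8) / (405.5e-9)
= 4.9021e-19 J
= 3.06 eV
KE = E_photon - phi
= 3.06 - 1.68
= 1.38 eV

1.38


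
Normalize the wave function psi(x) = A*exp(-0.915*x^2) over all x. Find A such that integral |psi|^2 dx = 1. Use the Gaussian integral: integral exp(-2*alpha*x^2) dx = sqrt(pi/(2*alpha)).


integral |psi|^2 dx = A^2 * sqrt(pi/(2*alpha)) = 1
A^2 = sqrt(2*alpha/pi)
= sqrt(2 * 0.915 / pi)
= 0.763222
A = sqrt(0.763222)
= 0.8736

0.8736


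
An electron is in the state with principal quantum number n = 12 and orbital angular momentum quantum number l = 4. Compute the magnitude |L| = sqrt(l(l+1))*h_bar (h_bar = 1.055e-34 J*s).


L = sqrt(l*(l+1)) * h_bar
= sqrt(4 * 5) * 1.055e-34
= sqrt(20) * 1.055e-34
= 4.4721 * 1.055e-34
= 4.7181e-34 J*s

4.7181e-34


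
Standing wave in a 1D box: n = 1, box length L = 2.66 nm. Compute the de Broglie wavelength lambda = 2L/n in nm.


lambda = 2L / n
= 2 * 2.66 / 1
= 5.32 / 1
= 5.32 nm

5.32


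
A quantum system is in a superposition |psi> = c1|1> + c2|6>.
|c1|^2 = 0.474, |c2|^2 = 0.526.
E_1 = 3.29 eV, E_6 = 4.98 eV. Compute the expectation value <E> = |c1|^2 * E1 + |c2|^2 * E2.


<E> = |c1|^2 * E1 + |c2|^2 * E2
= 0.474 * 3.29 + 0.526 * 4.98
= 1.5595 + 2.6195
= 4.1789 eV

4.1789


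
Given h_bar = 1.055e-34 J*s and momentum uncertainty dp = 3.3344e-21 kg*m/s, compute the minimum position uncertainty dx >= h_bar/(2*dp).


dx = h_bar / (2 * dp)
= 1.055e-34 / (2 * 3.3344e-21)
= 1.055e-34 / 6.6688e-21
= 1.5820e-14 m

1.5820e-14


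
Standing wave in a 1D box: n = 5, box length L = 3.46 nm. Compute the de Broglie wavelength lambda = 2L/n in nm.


lambda = 2L / n
= 2 * 3.46 / 5
= 6.92 / 5
= 1.384 nm

1.384


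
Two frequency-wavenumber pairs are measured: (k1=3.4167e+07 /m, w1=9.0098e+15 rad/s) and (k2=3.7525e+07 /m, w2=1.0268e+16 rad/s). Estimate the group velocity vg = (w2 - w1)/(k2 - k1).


vg = (w2 - w1) / (k2 - k1)
= (1.0268e+16 - 9.0098e+15) / (3.7525e+07 - 3.4167e+07)
= 1.2582e+15 / 3.3580e+06
= 3.7469e+08 m/s

3.7469e+08


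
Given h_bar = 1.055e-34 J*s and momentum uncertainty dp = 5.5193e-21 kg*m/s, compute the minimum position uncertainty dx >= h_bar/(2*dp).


dx = h_bar / (2 * dp)
= 1.055e-34 / (2 * 5.5193e-21)
= 1.055e-34 / 1.1039e-20
= 9.5574e-15 m

9.5574e-15


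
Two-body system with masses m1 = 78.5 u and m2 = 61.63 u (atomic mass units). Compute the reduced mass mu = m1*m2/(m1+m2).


mu = m1 * m2 / (m1 + m2)
= 78.5 * 61.63 / (78.5 + 61.63)
= 4837.955 / 140.13
= 34.5248 u

34.5248


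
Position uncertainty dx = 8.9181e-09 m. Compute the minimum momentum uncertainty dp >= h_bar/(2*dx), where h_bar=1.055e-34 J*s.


dp = h_bar / (2 * dx)
= 1.055e-34 / (2 * 8.9181e-09)
= 1.055e-34 / 1.7836e-08
= 5.9149e-27 kg*m/s

5.9149e-27


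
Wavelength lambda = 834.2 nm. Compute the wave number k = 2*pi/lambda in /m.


k = 2 * pi / lambda
= 6.2832 / (834.2e-9)
= 6.2832 / 8.3420e-07
= 7.5320e+06 /m

7.5320e+06


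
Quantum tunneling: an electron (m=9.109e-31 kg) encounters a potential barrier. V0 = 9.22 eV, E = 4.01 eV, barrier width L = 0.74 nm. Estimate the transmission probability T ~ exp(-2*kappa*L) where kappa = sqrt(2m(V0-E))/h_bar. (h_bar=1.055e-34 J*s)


V0 - E = 5.21 eV = 8.3464e-19 J
kappa = sqrt(2 * m * (V0-E)) / h_bar
= sqrt(2 * 9.109e-31 * 8.3464e-19) / 1.055e-34
= 1.1688e+10 /m
2*kappa*L = 2 * 1.1688e+10 * 0.74e-9
= 17.2986
T = exp(-17.2986) = 3.071389e-08

3.071389e-08


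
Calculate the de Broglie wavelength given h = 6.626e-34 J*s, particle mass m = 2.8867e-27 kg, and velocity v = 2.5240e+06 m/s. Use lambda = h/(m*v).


lambda = h / (m * v)
= 6.626e-34 / (2.8867e-27 * 2.5240e+06)
= 6.626e-34 / 7.2860e-21
= 9.0941e-14 m

9.0941e-14


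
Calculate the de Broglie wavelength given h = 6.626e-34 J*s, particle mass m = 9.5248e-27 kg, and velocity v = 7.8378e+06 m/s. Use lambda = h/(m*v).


lambda = h / (m * v)
= 6.626e-34 / (9.5248e-27 * 7.8378e+06)
= 6.626e-34 / 7.4653e-20
= 8.8757e-15 m

8.8757e-15


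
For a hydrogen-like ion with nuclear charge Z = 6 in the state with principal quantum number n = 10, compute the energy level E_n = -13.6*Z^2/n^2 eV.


E_n = -13.6 * Z^2 / n^2
= -13.6 * 6^2 / 10^2
= -13.6 * 36 / 100
= -4.896 eV

-4.896


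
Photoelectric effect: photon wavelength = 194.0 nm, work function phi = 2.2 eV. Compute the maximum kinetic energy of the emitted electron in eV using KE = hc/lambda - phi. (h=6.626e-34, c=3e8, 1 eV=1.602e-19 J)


E_photon = hc / lambda
= (6.626e-34)(3e8) / (194.0e-9)
= 1.0246e-18 J
= 6.396 eV
KE = E_photon - phi
= 6.396 - 2.2
= 4.196 eV

4.196


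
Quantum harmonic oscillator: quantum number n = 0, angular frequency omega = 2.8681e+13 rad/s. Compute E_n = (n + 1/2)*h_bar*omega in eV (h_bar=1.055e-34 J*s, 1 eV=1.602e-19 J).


E = (n + 1/2) * h_bar * omega
= (0 + 0.5) * 1.055e-34 * 2.8681e+13
= 0.5 * 3.0258e-21
= 1.5129e-21 J
= 0.0094 eV

0.0094


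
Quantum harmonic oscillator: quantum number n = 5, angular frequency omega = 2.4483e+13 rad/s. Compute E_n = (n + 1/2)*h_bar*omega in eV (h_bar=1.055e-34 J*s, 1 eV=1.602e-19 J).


E = (n + 1/2) * h_bar * omega
= (5 + 0.5) * 1.055e-34 * 2.4483e+13
= 5.5 * 2.5830e-21
= 1.4206e-20 J
= 0.0887 eV

0.0887


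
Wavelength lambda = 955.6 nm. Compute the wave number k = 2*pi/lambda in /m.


k = 2 * pi / lambda
= 6.2832 / (955.6e-9)
= 6.2832 / 9.5560e-07
= 6.5751e+06 /m

6.5751e+06


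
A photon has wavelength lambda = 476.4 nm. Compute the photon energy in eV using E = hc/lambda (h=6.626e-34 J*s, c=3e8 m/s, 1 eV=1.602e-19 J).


E = hc / lambda
= (6.626e-34)(3e8) / (476.4e-9)
= 1.9878e-25 / 4.7640e-07
= 4.1725e-19 J
Converting to eV: 4.1725e-19 / 1.602e-19
= 2.6046 eV

2.6046


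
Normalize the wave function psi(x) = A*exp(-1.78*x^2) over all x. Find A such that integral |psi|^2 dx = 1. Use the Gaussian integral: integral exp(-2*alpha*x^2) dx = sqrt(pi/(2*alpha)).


integral |psi|^2 dx = A^2 * sqrt(pi/(2*alpha)) = 1
A^2 = sqrt(2*alpha/pi)
= sqrt(2 * 1.78 / pi)
= 1.064511
A = sqrt(1.064511)
= 1.0318

1.0318


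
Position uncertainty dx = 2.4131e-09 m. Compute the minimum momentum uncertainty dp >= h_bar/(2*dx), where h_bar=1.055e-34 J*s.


dp = h_bar / (2 * dx)
= 1.055e-34 / (2 * 2.4131e-09)
= 1.055e-34 / 4.8262e-09
= 2.1860e-26 kg*m/s

2.1860e-26


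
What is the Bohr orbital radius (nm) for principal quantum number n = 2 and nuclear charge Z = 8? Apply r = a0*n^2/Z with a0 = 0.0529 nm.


r = a0 * n^2 / Z
= 0.0529 * 2^2 / 8
= 0.0529 * 4 / 8
= 0.0265 nm

0.0265


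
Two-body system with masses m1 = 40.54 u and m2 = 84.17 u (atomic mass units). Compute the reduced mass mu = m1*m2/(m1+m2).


mu = m1 * m2 / (m1 + m2)
= 40.54 * 84.17 / (40.54 + 84.17)
= 3412.2518 / 124.71
= 27.3615 u

27.3615


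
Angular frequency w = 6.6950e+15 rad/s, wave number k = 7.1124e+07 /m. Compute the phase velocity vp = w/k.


vp = w / k
= 6.6950e+15 / 7.1124e+07
= 9.4131e+07 m/s

9.4131e+07


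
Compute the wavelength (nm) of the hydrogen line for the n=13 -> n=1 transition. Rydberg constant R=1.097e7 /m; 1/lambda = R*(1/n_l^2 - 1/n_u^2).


1/lambda = R * (1/n_l^2 - 1/n_u^2)
= 1.097e7 * (1/1^2 - 1/13^2)
= 1.097e7 * (1.0 - 0.005917)
= 1.097e7 * 0.994083
= 1.0905e+07 /m
lambda = 1 / 1.0905e+07 = 91.7003 nm

91.7003


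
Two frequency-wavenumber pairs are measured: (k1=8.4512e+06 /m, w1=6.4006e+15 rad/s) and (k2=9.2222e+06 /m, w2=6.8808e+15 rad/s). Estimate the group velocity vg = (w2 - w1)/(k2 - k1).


vg = (w2 - w1) / (k2 - k1)
= (6.8808e+15 - 6.4006e+15) / (9.2222e+06 - 8.4512e+06)
= 4.8020e+14 / 7.7100e+05
= 6.2283e+08 m/s

6.2283e+08


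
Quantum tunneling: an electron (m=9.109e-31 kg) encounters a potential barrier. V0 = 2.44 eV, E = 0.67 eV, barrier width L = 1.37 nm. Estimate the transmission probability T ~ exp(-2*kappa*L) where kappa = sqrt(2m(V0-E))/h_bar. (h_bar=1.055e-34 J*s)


V0 - E = 1.77 eV = 2.8355e-19 J
kappa = sqrt(2 * m * (V0-E)) / h_bar
= sqrt(2 * 9.109e-31 * 2.8355e-19) / 1.055e-34
= 6.8126e+09 /m
2*kappa*L = 2 * 6.8126e+09 * 1.37e-9
= 18.6666
T = exp(-18.6666) = 7.819477e-09

7.819477e-09


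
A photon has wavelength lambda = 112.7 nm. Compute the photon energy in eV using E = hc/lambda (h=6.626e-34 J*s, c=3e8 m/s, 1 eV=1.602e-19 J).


E = hc / lambda
= (6.626e-34)(3e8) / (112.7e-9)
= 1.9878e-25 / 1.1270e-07
= 1.7638e-18 J
Converting to eV: 1.7638e-18 / 1.602e-19
= 11.01 eV

11.01


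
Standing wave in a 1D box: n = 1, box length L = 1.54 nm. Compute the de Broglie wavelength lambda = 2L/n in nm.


lambda = 2L / n
= 2 * 1.54 / 1
= 3.08 / 1
= 3.08 nm

3.08


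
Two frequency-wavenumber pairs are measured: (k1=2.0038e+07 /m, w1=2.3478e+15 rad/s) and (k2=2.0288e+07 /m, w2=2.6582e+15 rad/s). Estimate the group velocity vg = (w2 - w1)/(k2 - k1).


vg = (w2 - w1) / (k2 - k1)
= (2.6582e+15 - 2.3478e+15) / (2.0288e+07 - 2.0038e+07)
= 3.1040e+14 / 2.5000e+05
= 1.2416e+09 m/s

1.2416e+09


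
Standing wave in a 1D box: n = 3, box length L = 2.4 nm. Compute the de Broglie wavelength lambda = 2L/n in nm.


lambda = 2L / n
= 2 * 2.4 / 3
= 4.8 / 3
= 1.6 nm

1.6


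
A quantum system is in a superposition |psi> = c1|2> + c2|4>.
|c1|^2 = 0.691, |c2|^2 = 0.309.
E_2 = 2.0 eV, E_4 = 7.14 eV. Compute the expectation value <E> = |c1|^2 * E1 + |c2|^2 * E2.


<E> = |c1|^2 * E1 + |c2|^2 * E2
= 0.691 * 2.0 + 0.309 * 7.14
= 1.382 + 2.2063
= 3.5883 eV

3.5883


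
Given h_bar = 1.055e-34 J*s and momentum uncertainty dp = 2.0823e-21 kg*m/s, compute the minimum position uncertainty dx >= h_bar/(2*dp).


dx = h_bar / (2 * dp)
= 1.055e-34 / (2 * 2.0823e-21)
= 1.055e-34 / 4.1646e-21
= 2.5333e-14 m

2.5333e-14


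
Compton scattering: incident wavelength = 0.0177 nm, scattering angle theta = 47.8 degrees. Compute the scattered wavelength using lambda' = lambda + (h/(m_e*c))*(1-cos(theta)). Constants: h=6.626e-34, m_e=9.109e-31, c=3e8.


Compton wavelength: h/(m_e*c) = 2.4247e-12 m
d_lambda = 2.4247e-12 * (1 - cos(47.8 deg))
= 2.4247e-12 * 0.328279
= 7.9598e-13 m = 0.000796 nm
lambda' = 0.0177 + 0.000796
= 0.018496 nm

0.018496


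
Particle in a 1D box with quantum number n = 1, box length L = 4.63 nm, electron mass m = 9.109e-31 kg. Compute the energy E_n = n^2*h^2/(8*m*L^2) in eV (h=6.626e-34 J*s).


E = n^2 * h^2 / (8 * m * L^2)
= 1^2 * (6.626e-34)^2 / (8 * 9.109e-31 * (4.63e-9)^2)
= 1 * 4.3904e-67 / (8 * 9.109e-31 * 2.1437e-17)
= 2.8105e-21 J
= 0.0175 eV

0.0175


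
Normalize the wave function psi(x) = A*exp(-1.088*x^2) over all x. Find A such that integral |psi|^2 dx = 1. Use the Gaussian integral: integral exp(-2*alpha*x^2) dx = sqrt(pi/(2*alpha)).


integral |psi|^2 dx = A^2 * sqrt(pi/(2*alpha)) = 1
A^2 = sqrt(2*alpha/pi)
= sqrt(2 * 1.088 / pi)
= 0.832251
A = sqrt(0.832251)
= 0.9123

0.9123


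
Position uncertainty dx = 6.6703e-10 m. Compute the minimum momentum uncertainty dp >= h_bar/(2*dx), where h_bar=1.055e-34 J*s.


dp = h_bar / (2 * dx)
= 1.055e-34 / (2 * 6.6703e-10)
= 1.055e-34 / 1.3341e-09
= 7.9082e-26 kg*m/s

7.9082e-26


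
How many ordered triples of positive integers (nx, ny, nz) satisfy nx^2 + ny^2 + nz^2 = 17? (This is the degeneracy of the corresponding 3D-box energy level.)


Enumerate all (nx, ny, nz) with nx^2 + ny^2 + nz^2 = 17:
(2,2,3)
(2,3,2)
(3,2,2)
Total degeneracy = 3

3


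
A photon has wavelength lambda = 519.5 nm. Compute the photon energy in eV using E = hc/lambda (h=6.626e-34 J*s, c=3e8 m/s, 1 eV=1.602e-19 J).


E = hc / lambda
= (6.626e-34)(3e8) / (519.5e-9)
= 1.9878e-25 / 5.1950e-07
= 3.8264e-19 J
Converting to eV: 3.8264e-19 / 1.602e-19
= 2.3885 eV

2.3885


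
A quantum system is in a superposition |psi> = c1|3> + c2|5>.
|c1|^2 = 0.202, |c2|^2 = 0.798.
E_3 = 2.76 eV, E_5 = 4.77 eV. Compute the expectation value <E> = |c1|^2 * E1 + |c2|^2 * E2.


<E> = |c1|^2 * E1 + |c2|^2 * E2
= 0.202 * 2.76 + 0.798 * 4.77
= 0.5575 + 3.8065
= 4.364 eV

4.364


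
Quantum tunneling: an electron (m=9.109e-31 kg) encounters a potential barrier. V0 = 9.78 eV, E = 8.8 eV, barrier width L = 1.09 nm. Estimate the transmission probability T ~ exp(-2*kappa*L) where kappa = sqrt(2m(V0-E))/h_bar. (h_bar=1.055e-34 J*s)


V0 - E = 0.98 eV = 1.5700e-19 J
kappa = sqrt(2 * m * (V0-E)) / h_bar
= sqrt(2 * 9.109e-31 * 1.5700e-19) / 1.055e-34
= 5.0692e+09 /m
2*kappa*L = 2 * 5.0692e+09 * 1.09e-9
= 11.0509
T = exp(-11.0509) = 1.587244e-05

1.587244e-05


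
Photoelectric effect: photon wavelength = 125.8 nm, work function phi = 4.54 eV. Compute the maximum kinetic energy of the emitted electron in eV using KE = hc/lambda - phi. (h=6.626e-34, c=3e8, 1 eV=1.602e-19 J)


E_photon = hc / lambda
= (6.626e-34)(3e8) / (125.8e-9)
= 1.5801e-18 J
= 9.8635 eV
KE = E_photon - phi
= 9.8635 - 4.54
= 5.3235 eV

5.3235


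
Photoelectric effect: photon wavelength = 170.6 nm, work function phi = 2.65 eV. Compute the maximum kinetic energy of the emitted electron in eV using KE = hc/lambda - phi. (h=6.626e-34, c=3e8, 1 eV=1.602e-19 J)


E_photon = hc / lambda
= (6.626e-34)(3e8) / (170.6e-9)
= 1.1652e-18 J
= 7.2733 eV
KE = E_photon - phi
= 7.2733 - 2.65
= 4.6233 eV

4.6233


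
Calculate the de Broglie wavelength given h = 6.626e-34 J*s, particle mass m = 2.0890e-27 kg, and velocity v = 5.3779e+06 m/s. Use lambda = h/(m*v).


lambda = h / (m * v)
= 6.626e-34 / (2.0890e-27 * 5.3779e+06)
= 6.626e-34 / 1.1234e-20
= 5.8979e-14 m

5.8979e-14


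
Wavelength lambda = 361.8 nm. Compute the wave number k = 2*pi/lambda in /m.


k = 2 * pi / lambda
= 6.2832 / (361.8e-9)
= 6.2832 / 3.6180e-07
= 1.7366e+07 /m

1.7366e+07


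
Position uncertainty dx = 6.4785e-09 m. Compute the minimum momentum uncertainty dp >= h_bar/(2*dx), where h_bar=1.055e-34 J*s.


dp = h_bar / (2 * dx)
= 1.055e-34 / (2 * 6.4785e-09)
= 1.055e-34 / 1.2957e-08
= 8.1423e-27 kg*m/s

8.1423e-27


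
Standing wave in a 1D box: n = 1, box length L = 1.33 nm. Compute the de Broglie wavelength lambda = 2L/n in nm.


lambda = 2L / n
= 2 * 1.33 / 1
= 2.66 / 1
= 2.66 nm

2.66


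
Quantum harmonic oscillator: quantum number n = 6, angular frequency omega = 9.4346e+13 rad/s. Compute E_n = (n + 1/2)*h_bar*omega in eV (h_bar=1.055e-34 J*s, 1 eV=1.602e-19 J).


E = (n + 1/2) * h_bar * omega
= (6 + 0.5) * 1.055e-34 * 9.4346e+13
= 6.5 * 9.9535e-21
= 6.4698e-20 J
= 0.4039 eV

0.4039


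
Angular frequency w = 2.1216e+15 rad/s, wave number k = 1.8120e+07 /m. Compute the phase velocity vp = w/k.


vp = w / k
= 2.1216e+15 / 1.8120e+07
= 1.1709e+08 m/s

1.1709e+08


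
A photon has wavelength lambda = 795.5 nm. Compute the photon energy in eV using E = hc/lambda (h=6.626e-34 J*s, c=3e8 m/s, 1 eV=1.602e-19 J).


E = hc / lambda
= (6.626e-34)(3e8) / (795.5e-9)
= 1.9878e-25 / 7.9550e-07
= 2.4988e-19 J
Converting to eV: 2.4988e-19 / 1.602e-19
= 1.5598 eV

1.5598


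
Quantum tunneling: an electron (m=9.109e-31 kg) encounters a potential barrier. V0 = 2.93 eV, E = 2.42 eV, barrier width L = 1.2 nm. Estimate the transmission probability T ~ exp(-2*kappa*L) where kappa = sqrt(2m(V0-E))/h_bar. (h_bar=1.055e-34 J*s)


V0 - E = 0.51 eV = 8.1702e-20 J
kappa = sqrt(2 * m * (V0-E)) / h_bar
= sqrt(2 * 9.109e-31 * 8.1702e-20) / 1.055e-34
= 3.6569e+09 /m
2*kappa*L = 2 * 3.6569e+09 * 1.2e-9
= 8.7766
T = exp(-8.7766) = 1.543044e-04

1.543044e-04


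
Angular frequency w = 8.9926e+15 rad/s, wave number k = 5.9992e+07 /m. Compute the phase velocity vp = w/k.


vp = w / k
= 8.9926e+15 / 5.9992e+07
= 1.4990e+08 m/s

1.4990e+08


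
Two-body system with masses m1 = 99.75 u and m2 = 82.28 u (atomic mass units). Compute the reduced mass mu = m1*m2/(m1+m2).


mu = m1 * m2 / (m1 + m2)
= 99.75 * 82.28 / (99.75 + 82.28)
= 8207.43 / 182.03
= 45.0883 u

45.0883


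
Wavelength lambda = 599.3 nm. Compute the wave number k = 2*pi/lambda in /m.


k = 2 * pi / lambda
= 6.2832 / (599.3e-9)
= 6.2832 / 5.9930e-07
= 1.0484e+07 /m

1.0484e+07


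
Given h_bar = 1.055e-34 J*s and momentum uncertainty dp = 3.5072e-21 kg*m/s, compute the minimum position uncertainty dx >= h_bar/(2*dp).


dx = h_bar / (2 * dp)
= 1.055e-34 / (2 * 3.5072e-21)
= 1.055e-34 / 7.0144e-21
= 1.5040e-14 m

1.5040e-14


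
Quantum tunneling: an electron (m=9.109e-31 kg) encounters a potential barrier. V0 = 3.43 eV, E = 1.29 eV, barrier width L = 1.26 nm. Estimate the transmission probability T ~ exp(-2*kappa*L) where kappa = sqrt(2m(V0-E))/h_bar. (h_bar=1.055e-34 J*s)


V0 - E = 2.14 eV = 3.4283e-19 J
kappa = sqrt(2 * m * (V0-E)) / h_bar
= sqrt(2 * 9.109e-31 * 3.4283e-19) / 1.055e-34
= 7.4909e+09 /m
2*kappa*L = 2 * 7.4909e+09 * 1.26e-9
= 18.8772
T = exp(-18.8772) = 6.335125e-09

6.335125e-09


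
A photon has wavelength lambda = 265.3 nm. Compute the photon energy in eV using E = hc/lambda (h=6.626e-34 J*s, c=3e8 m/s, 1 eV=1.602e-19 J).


E = hc / lambda
= (6.626e-34)(3e8) / (265.3e-9)
= 1.9878e-25 / 2.6530e-07
= 7.4926e-19 J
Converting to eV: 7.4926e-19 / 1.602e-19
= 4.6771 eV

4.6771


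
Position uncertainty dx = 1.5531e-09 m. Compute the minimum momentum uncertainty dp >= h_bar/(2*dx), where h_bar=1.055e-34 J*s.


dp = h_bar / (2 * dx)
= 1.055e-34 / (2 * 1.5531e-09)
= 1.055e-34 / 3.1062e-09
= 3.3964e-26 kg*m/s

3.3964e-26


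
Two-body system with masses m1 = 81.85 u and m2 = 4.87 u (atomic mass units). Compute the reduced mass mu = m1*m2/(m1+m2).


mu = m1 * m2 / (m1 + m2)
= 81.85 * 4.87 / (81.85 + 4.87)
= 398.6095 / 86.72
= 4.5965 u

4.5965


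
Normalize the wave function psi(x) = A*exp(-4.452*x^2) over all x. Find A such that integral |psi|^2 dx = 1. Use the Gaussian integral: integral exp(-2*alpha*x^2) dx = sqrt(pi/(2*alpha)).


integral |psi|^2 dx = A^2 * sqrt(pi/(2*alpha)) = 1
A^2 = sqrt(2*alpha/pi)
= sqrt(2 * 4.452 / pi)
= 1.683518
A = sqrt(1.683518)
= 1.2975

1.2975


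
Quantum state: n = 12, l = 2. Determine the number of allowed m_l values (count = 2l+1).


m_l ranges from -l to +l in integer steps
So m_l goes from -2 to +2
Count = 2l + 1 = 2*2 + 1
= 5

5


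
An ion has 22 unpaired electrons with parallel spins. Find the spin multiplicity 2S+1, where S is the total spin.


Total spin S = N * (1/2) = 22 * 0.5 = 11.0
Spin multiplicity = 2S + 1
= 2 * 11.0 + 1
= 23

23


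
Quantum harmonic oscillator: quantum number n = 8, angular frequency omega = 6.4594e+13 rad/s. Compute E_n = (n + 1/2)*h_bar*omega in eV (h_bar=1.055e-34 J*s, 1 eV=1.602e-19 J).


E = (n + 1/2) * h_bar * omega
= (8 + 0.5) * 1.055e-34 * 6.4594e+13
= 8.5 * 6.8147e-21
= 5.7925e-20 J
= 0.3616 eV

0.3616


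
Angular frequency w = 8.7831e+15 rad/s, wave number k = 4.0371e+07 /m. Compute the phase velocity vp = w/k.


vp = w / k
= 8.7831e+15 / 4.0371e+07
= 2.1756e+08 m/s

2.1756e+08


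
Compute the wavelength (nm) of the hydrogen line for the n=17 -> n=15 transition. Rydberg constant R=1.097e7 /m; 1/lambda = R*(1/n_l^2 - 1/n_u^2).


1/lambda = R * (1/n_l^2 - 1/n_u^2)
= 1.097e7 * (1/15^2 - 1/17^2)
= 1.097e7 * (0.004444 - 0.00346)
= 1.097e7 * 0.000984
= 1.0797e+04 /m
lambda = 1 / 1.0797e+04 = 92617.6504 nm

92617.6504


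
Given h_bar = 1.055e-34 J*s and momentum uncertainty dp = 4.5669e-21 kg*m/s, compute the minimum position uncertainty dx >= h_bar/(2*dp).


dx = h_bar / (2 * dp)
= 1.055e-34 / (2 * 4.5669e-21)
= 1.055e-34 / 9.1338e-21
= 1.1551e-14 m

1.1551e-14


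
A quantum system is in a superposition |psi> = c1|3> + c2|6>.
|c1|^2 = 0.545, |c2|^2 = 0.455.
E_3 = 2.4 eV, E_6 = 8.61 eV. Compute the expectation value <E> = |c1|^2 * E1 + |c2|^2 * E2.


<E> = |c1|^2 * E1 + |c2|^2 * E2
= 0.545 * 2.4 + 0.455 * 8.61
= 1.308 + 3.9175
= 5.2256 eV

5.2256


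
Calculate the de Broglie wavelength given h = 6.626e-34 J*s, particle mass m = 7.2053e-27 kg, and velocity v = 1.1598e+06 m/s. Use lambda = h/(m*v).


lambda = h / (m * v)
= 6.626e-34 / (7.2053e-27 * 1.1598e+06)
= 6.626e-34 / 8.3567e-21
= 7.9290e-14 m

7.9290e-14


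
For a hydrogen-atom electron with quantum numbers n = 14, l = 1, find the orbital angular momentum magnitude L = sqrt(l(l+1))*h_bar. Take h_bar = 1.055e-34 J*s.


L = sqrt(l*(l+1)) * h_bar
= sqrt(1 * 2) * 1.055e-34
= sqrt(2) * 1.055e-34
= 1.4142 * 1.055e-34
= 1.4920e-34 J*s

1.4920e-34


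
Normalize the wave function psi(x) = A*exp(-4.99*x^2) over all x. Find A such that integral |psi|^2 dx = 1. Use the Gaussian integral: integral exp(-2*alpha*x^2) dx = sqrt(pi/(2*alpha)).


integral |psi|^2 dx = A^2 * sqrt(pi/(2*alpha)) = 1
A^2 = sqrt(2*alpha/pi)
= sqrt(2 * 4.99 / pi)
= 1.782339
A = sqrt(1.782339)
= 1.335

1.335


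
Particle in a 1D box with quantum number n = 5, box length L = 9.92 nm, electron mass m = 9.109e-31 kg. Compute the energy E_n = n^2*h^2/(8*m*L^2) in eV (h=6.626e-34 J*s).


E = n^2 * h^2 / (8 * m * L^2)
= 5^2 * (6.626e-34)^2 / (8 * 9.109e-31 * (9.92e-9)^2)
= 25 * 4.3904e-67 / (8 * 9.109e-31 * 9.8406e-17)
= 1.5306e-20 J
= 0.0955 eV

0.0955


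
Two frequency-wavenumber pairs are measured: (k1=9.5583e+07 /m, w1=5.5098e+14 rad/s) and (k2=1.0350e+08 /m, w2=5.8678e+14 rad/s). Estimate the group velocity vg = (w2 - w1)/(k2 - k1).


vg = (w2 - w1) / (k2 - k1)
= (5.8678e+14 - 5.5098e+14) / (1.0350e+08 - 9.5583e+07)
= 3.5800e+13 / 7.9170e+06
= 4.5219e+06 m/s

4.5219e+06


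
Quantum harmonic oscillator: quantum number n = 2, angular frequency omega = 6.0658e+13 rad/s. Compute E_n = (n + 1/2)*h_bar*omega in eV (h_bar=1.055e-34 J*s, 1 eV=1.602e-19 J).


E = (n + 1/2) * h_bar * omega
= (2 + 0.5) * 1.055e-34 * 6.0658e+13
= 2.5 * 6.3994e-21
= 1.5999e-20 J
= 0.0999 eV

0.0999


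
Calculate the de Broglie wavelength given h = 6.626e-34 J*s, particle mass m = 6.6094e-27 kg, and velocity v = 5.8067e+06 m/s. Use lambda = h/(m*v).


lambda = h / (m * v)
= 6.626e-34 / (6.6094e-27 * 5.8067e+06)
= 6.626e-34 / 3.8379e-20
= 1.7265e-14 m

1.7265e-14


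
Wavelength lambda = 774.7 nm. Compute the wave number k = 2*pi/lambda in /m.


k = 2 * pi / lambda
= 6.2832 / (774.7e-9)
= 6.2832 / 7.7470e-07
= 8.1105e+06 /m

8.1105e+06


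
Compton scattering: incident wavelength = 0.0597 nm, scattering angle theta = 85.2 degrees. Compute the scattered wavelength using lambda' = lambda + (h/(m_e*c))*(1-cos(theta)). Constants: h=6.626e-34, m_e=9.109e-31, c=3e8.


Compton wavelength: h/(m_e*c) = 2.4247e-12 m
d_lambda = 2.4247e-12 * (1 - cos(85.2 deg))
= 2.4247e-12 * 0.916322
= 2.2218e-12 m = 0.002222 nm
lambda' = 0.0597 + 0.002222
= 0.061922 nm

0.061922


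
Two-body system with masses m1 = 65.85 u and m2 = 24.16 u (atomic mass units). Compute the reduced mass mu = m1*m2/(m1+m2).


mu = m1 * m2 / (m1 + m2)
= 65.85 * 24.16 / (65.85 + 24.16)
= 1590.936 / 90.01
= 17.6751 u

17.6751


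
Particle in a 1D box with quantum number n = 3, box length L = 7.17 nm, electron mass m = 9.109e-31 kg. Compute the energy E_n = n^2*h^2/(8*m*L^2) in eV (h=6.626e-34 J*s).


E = n^2 * h^2 / (8 * m * L^2)
= 3^2 * (6.626e-34)^2 / (8 * 9.109e-31 * (7.17e-9)^2)
= 9 * 4.3904e-67 / (8 * 9.109e-31 * 5.1409e-17)
= 1.0547e-20 J
= 0.0658 eV

0.0658


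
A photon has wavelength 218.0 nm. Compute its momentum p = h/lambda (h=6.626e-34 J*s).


p = h / lambda
= 6.626e-34 / (218.0e-9)
= 6.626e-34 / 2.1800e-07
= 3.0394e-27 kg*m/s

3.0394e-27


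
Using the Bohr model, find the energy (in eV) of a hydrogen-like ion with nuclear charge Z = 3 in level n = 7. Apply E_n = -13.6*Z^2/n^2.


E_n = -13.6 * Z^2 / n^2
= -13.6 * 3^2 / 7^2
= -13.6 * 9 / 49
= -2.498 eV

-2.498


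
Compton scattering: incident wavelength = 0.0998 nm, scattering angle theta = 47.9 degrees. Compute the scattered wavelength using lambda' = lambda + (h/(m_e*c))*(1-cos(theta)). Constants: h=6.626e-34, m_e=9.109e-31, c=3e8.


Compton wavelength: h/(m_e*c) = 2.4247e-12 m
d_lambda = 2.4247e-12 * (1 - cos(47.9 deg))
= 2.4247e-12 * 0.329573
= 7.9912e-13 m = 0.000799 nm
lambda' = 0.0998 + 0.000799
= 0.100599 nm

0.100599


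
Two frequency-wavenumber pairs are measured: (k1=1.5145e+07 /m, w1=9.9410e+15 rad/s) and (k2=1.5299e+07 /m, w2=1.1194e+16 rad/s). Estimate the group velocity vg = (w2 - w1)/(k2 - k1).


vg = (w2 - w1) / (k2 - k1)
= (1.1194e+16 - 9.9410e+15) / (1.5299e+07 - 1.5145e+07)
= 1.2530e+15 / 1.5400e+05
= 8.1364e+09 m/s

8.1364e+09


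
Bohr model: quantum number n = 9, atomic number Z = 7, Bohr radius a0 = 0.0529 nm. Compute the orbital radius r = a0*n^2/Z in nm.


r = a0 * n^2 / Z
= 0.0529 * 9^2 / 7
= 0.0529 * 81 / 7
= 0.6121 nm

0.6121


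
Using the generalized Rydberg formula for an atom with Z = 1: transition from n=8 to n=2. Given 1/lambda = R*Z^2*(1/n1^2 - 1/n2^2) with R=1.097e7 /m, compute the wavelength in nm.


1/lambda = R * Z^2 * (1/n1^2 - 1/n2^2)
= 1.097e7 * 1^2 * (1/2^2 - 1/8^2)
= 1.097e7 * 1 * (0.25 - 0.015625)
= 2.5711e+06 /m
lambda = 1 / 2.5711e+06
= 388.9395 nm

388.9395


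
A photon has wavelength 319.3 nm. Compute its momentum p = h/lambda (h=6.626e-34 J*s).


p = h / lambda
= 6.626e-34 / (319.3e-9)
= 6.626e-34 / 3.1930e-07
= 2.0752e-27 kg*m/s

2.0752e-27


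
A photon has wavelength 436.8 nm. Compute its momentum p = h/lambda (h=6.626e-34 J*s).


p = h / lambda
= 6.626e-34 / (436.8e-9)
= 6.626e-34 / 4.3680e-07
= 1.5169e-27 kg*m/s

1.5169e-27


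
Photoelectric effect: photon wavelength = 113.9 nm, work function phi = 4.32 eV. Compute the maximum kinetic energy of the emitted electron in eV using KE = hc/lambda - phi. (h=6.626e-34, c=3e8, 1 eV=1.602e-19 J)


E_photon = hc / lambda
= (6.626e-34)(3e8) / (113.9e-9)
= 1.7452e-18 J
= 10.894 eV
KE = E_photon - phi
= 10.894 - 4.32
= 6.574 eV

6.574


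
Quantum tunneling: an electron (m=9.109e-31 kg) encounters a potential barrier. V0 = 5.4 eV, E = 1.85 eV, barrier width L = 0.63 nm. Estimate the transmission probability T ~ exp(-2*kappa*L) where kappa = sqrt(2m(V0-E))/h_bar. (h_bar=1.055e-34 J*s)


V0 - E = 3.55 eV = 5.6871e-19 J
kappa = sqrt(2 * m * (V0-E)) / h_bar
= sqrt(2 * 9.109e-31 * 5.6871e-19) / 1.055e-34
= 9.6481e+09 /m
2*kappa*L = 2 * 9.6481e+09 * 0.63e-9
= 12.1566
T = exp(-12.1566) = 5.253328e-06

5.253328e-06


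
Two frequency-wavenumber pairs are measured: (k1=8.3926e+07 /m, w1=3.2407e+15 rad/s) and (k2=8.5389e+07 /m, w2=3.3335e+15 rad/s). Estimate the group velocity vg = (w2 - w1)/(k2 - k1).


vg = (w2 - w1) / (k2 - k1)
= (3.3335e+15 - 3.2407e+15) / (8.5389e+07 - 8.3926e+07)
= 9.2800e+13 / 1.4630e+06
= 6.3431e+07 m/s

6.3431e+07


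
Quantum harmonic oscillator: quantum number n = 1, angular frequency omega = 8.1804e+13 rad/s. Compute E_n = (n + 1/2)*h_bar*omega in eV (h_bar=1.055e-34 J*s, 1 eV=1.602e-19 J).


E = (n + 1/2) * h_bar * omega
= (1 + 0.5) * 1.055e-34 * 8.1804e+13
= 1.5 * 8.6303e-21
= 1.2945e-20 J
= 0.0808 eV

0.0808


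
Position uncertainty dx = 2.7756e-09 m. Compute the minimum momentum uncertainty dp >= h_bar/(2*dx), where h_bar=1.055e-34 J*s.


dp = h_bar / (2 * dx)
= 1.055e-34 / (2 * 2.7756e-09)
= 1.055e-34 / 5.5512e-09
= 1.9005e-26 kg*m/s

1.9005e-26


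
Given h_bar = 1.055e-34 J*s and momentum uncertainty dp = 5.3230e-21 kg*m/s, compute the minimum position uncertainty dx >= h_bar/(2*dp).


dx = h_bar / (2 * dp)
= 1.055e-34 / (2 * 5.3230e-21)
= 1.055e-34 / 1.0646e-20
= 9.9098e-15 m

9.9098e-15


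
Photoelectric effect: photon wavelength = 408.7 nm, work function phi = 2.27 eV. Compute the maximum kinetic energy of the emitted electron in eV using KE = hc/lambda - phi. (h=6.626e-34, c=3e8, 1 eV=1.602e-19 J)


E_photon = hc / lambda
= (6.626e-34)(3e8) / (408.7e-9)
= 4.8637e-19 J
= 3.036 eV
KE = E_photon - phi
= 3.036 - 2.27
= 0.766 eV

0.766


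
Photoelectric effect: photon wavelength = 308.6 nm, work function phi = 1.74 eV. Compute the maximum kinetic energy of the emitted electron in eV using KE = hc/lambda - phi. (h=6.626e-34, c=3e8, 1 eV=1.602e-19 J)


E_photon = hc / lambda
= (6.626e-34)(3e8) / (308.6e-9)
= 6.4413e-19 J
= 4.0208 eV
KE = E_photon - phi
= 4.0208 - 1.74
= 2.2808 eV

2.2808


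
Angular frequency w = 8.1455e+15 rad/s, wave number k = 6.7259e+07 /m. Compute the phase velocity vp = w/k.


vp = w / k
= 8.1455e+15 / 6.7259e+07
= 1.2111e+08 m/s

1.2111e+08


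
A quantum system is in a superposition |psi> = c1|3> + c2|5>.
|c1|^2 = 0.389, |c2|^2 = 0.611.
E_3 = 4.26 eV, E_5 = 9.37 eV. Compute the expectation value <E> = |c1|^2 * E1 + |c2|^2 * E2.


<E> = |c1|^2 * E1 + |c2|^2 * E2
= 0.389 * 4.26 + 0.611 * 9.37
= 1.6571 + 5.7251
= 7.3822 eV

7.3822


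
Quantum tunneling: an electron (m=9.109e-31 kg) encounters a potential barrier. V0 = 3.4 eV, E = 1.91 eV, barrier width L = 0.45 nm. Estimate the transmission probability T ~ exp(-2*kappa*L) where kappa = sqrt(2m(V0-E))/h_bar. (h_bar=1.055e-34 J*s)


V0 - E = 1.49 eV = 2.3870e-19 J
kappa = sqrt(2 * m * (V0-E)) / h_bar
= sqrt(2 * 9.109e-31 * 2.3870e-19) / 1.055e-34
= 6.2506e+09 /m
2*kappa*L = 2 * 6.2506e+09 * 0.45e-9
= 5.6255
T = exp(-5.6255) = 3.604589e-03

3.604589e-03


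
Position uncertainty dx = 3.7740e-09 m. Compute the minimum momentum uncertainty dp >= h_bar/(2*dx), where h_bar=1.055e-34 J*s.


dp = h_bar / (2 * dx)
= 1.055e-34 / (2 * 3.7740e-09)
= 1.055e-34 / 7.5480e-09
= 1.3977e-26 kg*m/s

1.3977e-26


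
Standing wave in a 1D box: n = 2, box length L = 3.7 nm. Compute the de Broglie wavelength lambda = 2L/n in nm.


lambda = 2L / n
= 2 * 3.7 / 2
= 7.4 / 2
= 3.7 nm

3.7


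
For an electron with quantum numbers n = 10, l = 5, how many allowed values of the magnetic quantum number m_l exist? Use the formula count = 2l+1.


m_l ranges from -l to +l in integer steps
So m_l goes from -5 to +5
Count = 2l + 1 = 2*5 + 1
= 11

11


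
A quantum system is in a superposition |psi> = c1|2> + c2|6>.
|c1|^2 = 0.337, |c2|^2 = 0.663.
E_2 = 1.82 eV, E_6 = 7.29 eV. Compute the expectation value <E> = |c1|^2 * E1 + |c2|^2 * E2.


<E> = |c1|^2 * E1 + |c2|^2 * E2
= 0.337 * 1.82 + 0.663 * 7.29
= 0.6133 + 4.8333
= 5.4466 eV

5.4466


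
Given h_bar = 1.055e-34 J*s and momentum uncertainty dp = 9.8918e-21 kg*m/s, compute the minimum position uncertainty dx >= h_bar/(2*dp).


dx = h_bar / (2 * dp)
= 1.055e-34 / (2 * 9.8918e-21)
= 1.055e-34 / 1.9784e-20
= 5.3327e-15 m

5.3327e-15


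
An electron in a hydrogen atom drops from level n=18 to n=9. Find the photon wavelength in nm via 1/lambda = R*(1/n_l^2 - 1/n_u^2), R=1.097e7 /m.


1/lambda = R * (1/n_l^2 - 1/n_u^2)
= 1.097e7 * (1/9^2 - 1/18^2)
= 1.097e7 * (0.012346 - 0.003086)
= 1.097e7 * 0.009259
= 1.0157e+05 /m
lambda = 1 / 1.0157e+05 = 9845.0319 nm

9845.0319


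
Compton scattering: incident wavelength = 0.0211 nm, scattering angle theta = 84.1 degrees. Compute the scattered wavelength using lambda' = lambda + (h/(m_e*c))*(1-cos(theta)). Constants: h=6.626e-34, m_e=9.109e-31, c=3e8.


Compton wavelength: h/(m_e*c) = 2.4247e-12 m
d_lambda = 2.4247e-12 * (1 - cos(84.1 deg))
= 2.4247e-12 * 0.897207
= 2.1755e-12 m = 0.002175 nm
lambda' = 0.0211 + 0.002175
= 0.023275 nm

0.023275


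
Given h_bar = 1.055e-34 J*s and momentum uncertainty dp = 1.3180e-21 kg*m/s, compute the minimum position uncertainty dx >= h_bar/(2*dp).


dx = h_bar / (2 * dp)
= 1.055e-34 / (2 * 1.3180e-21)
= 1.055e-34 / 2.6360e-21
= 4.0023e-14 m

4.0023e-14


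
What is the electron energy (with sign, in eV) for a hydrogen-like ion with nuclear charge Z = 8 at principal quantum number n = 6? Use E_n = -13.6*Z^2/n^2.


E_n = -13.6 * Z^2 / n^2
= -13.6 * 8^2 / 6^2
= -13.6 * 64 / 36
= -24.1778 eV

-24.1778


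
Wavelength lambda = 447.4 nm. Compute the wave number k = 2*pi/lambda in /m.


k = 2 * pi / lambda
= 6.2832 / (447.4e-9)
= 6.2832 / 4.4740e-07
= 1.4044e+07 /m

1.4044e+07


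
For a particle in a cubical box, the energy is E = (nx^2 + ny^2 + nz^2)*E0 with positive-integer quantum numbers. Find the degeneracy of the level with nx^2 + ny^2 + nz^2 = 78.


Enumerate all (nx, ny, nz) with nx^2 + ny^2 + nz^2 = 78:
(2,5,7)
(2,7,5)
(5,2,7)
(5,7,2)
(7,2,5)
(7,5,2)
Total degeneracy = 6

6
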